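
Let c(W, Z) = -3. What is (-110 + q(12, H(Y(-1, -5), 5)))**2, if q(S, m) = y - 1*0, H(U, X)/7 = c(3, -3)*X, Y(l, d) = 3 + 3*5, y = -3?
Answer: 12769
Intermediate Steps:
Y(l, d) = 18 (Y(l, d) = 3 + 15 = 18)
H(U, X) = -21*X (H(U, X) = 7*(-3*X) = -21*X)
q(S, m) = -3 (q(S, m) = -3 - 1*0 = -3 + 0 = -3)
(-110 + q(12, H(Y(-1, -5), 5)))**2 = (-110 - 3)**2 = (-113)**2 = 12769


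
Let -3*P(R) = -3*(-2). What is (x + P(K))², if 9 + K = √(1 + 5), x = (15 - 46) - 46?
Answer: 6241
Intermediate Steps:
x = -77 (x = -31 - 46 = -77)
K = -9 + √6 (K = -9 + √(1 + 5) = -9 + √6 ≈ -6.5505)
P(R) = -2 (P(R) = -(-1)*(-2) = -⅓*6 = -2)
(x + P(K))² = (-77 - 2)² = (-79)² = 6241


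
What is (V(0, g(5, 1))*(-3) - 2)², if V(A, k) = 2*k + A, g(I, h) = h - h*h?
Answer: 4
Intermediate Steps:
g(I, h) = h - h²
V(A, k) = A + 2*k
(V(0, g(5, 1))*(-3) - 2)² = ((0 + 2*(1*(1 - 1*1)))*(-3) - 2)² = ((0 + 2*(1*(1 - 1)))*(-3) - 2)² = ((0 + 2*(1*0))*(-3) - 2)² = ((0 + 2*0)*(-3) - 2)² = ((0 + 0)*(-3) - 2)² = (0*(-3) - 2)² = (0 - 2)² = (-2)² = 4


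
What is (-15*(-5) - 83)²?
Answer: 64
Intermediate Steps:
(-15*(-5) - 83)² = (75 - 83)² = (-8)² = 64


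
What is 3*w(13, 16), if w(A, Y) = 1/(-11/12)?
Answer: -36/11 ≈ -3.2727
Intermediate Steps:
w(A, Y) = -12/11 (w(A, Y) = 1/(-11*1/12) = 1/(-11/12) = -12/11)
3*w(13, 16) = 3*(-12/11) = -36/11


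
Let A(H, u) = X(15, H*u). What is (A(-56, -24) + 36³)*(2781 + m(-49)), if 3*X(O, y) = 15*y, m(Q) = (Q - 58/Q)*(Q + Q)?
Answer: 398558592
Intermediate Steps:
m(Q) = 2*Q*(Q - 58/Q) (m(Q) = (Q - 58/Q)*(2*Q) = 2*Q*(Q - 58/Q))
X(O, y) = 5*y (X(O, y) = (15*y)/3 = 5*y)
A(H, u) = 5*H*u (A(H, u) = 5*(H*u) = 5*H*u)
(A(-56, -24) + 36³)*(2781 + m(-49)) = (5*(-56)*(-24) + 36³)*(2781 + (-116 + 2*(-49)²)) = (6720 + 46656)*(2781 + (-116 + 2*2401)) = 53376*(2781 + (-116 + 4802)) = 53376*(2781 + 4686) = 53376*7467 = 398558592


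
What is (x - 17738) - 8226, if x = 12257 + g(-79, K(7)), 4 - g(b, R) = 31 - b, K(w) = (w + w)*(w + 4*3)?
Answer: -13813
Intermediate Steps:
K(w) = 2*w*(12 + w) (K(w) = (2*w)*(w + 12) = (2*w)*(12 + w) = 2*w*(12 + w))
g(b, R) = -27 + b (g(b, R) = 4 - (31 - b) = 4 + (-31 + b) = -27 + b)
x = 12151 (x = 12257 + (-27 - 79) = 12257 - 106 = 12151)
(x - 17738) - 8226 = (12151 - 17738) - 8226 = -5587 - 8226 = -13813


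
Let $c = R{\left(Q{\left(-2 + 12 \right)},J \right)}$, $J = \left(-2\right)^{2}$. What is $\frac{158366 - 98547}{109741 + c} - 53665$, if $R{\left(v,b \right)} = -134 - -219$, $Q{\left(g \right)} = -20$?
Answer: $- \frac{5893752471}{109826} \approx -53664.0$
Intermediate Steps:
$J = 4$
$R{\left(v,b \right)} = 85$ ($R{\left(v,b \right)} = -134 + 219 = 85$)
$c = 85$
$\frac{158366 - 98547}{109741 + c} - 53665 = \frac{158366 - 98547}{109741 + 85} - 53665 = \frac{59819}{109826} - 53665 = - \frac{5893752471}{109826}$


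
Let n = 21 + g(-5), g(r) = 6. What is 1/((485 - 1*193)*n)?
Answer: 1/7884 ≈ 0.00012684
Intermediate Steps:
n = 27 (n = 21 + 6 = 27)
1/((485 - 1*193)*n) = 1/((485 - 1*193)*27) = 1/((485 - 193)*27) = 1/(292*27) = 1/7884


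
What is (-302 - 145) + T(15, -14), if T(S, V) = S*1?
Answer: -432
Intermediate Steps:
T(S, V) = S
(-302 - 145) + T(15, -14) = (-302 - 145) + 15 = -447 + 15 = -432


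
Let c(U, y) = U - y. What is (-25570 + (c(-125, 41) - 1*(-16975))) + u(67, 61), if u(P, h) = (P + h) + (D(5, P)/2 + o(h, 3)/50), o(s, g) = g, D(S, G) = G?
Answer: -214986/25 ≈ -8599.4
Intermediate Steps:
u(P, h) = 3/50 + h + 3*P/2 (u(P, h) = (P + h) + (P/2 + 3/50) = (P + h) + (3/50 + P/2) = 3/50 + h + 3*P/2)
(-25570 + (c(-125, 41) - 1*(-16975))) + u(67, 61) = (-25570 + ((-125 - 1*41) - 1*(-16975))) + (3/50 + 61 + (3/2)*67) = (-25570 + ((-125 - 41) + 16975)) + (3/50 + 61 + 201/2) = (-25570 + (-166 + 16975)) + 4039/25 = (-25570 + 16809) + 4039/25 = -8761 + 4039/25 = -214986/25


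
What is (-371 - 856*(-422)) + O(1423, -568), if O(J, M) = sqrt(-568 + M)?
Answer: 360861 + 4*I*sqrt(71) ≈ 3.6086e+5 + 33.705*I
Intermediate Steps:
(-371 - 856*(-422)) + O(1423, -568) = (-371 - 856*(-422)) + sqrt(-568 - 568) = (-371 + 361232) + sqrt(-1136) = 360861 + 4*I*sqrt(71)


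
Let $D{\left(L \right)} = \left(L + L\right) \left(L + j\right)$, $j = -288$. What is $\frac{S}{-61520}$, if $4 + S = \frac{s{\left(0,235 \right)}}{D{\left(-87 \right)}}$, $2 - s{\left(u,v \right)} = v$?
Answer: $\frac{261233}{4014180000} \approx 6.5078 \cdot 10^{-5}$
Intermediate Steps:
$s{\left(u,v \right)} = 2 - v$
$D{\left(L \right)} = 2 L \left(-288 + L\right)$ ($D{\left(L \right)} = \left(L + L\right) \left(L - 288\right) = 2 L \left(-288 + L\right)$)
$S = - \frac{261233}{65250}$ ($S = -4 + \frac{2 - 235}{2 \left(-87\right) \left(-288 - 87\right)} = -4 + \frac{2 - 235}{2 \left(-87\right) \left(-375\right)} = -4 - \frac{233}{65250} = - \frac{261233}{65250} \approx -4.0036$)
$\frac{S}{-61520} = - \frac{261233}{65250 \left(-61520\right)} = \left(- \frac{261233}{65250}\right) \left(- \frac{1}{61520}\right) = \frac{261233}{4014180000}$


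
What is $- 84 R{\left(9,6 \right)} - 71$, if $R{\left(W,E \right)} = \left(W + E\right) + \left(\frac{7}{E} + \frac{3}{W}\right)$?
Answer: $-1457$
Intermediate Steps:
$R{\left(W,E \right)} = E + W + \frac{3}{W} + \frac{7}{E}$ ($R{\left(W,E \right)} = \left(E + W\right) + \left(\frac{3}{W} + \frac{7}{E}\right) = E + W + \frac{3}{W} + \frac{7}{E}$)
$- 84 R{\left(9,6 \right)} - 71 = - 84 \left(6 + 9 + \frac{3}{9} + \frac{7}{6}\right) - 71 = - 84 \left(6 + 9 + 3 \cdot \frac{1}{9} + 7 \cdot \frac{1}{6}\right) - 71 = - 84 \left(6 + 9 + \frac{1}{3} + \frac{7}{6}\right) - 71 = \left(-84\right) \frac{33}{2} - 71 = -1386 - 71 = -1457$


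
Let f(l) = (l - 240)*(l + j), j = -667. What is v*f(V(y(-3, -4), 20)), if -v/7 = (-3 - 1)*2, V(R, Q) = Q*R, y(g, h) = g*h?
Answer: 0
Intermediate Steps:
f(l) = (-667 + l)*(-240 + l) (f(l) = (l - 240)*(l - 667) = (-240 + l)*(-667 + l) = (-667 + l)*(-240 + l))
v = 56 (v = -7*(-3 - 1)*2 = -(-28)*2 = -7*(-8) = 56)
v*f(V(y(-3, -4), 20)) = 56*(160080 + (20*(-3*(-4)))**2 - 18140*(-3*(-4))) = 56*(160080 + (20*12)**2 - 18140*12) = 56*(160080 + 240**2 - 907*240) = 56*(160080 + 57600 - 217680) = 56*0 = 0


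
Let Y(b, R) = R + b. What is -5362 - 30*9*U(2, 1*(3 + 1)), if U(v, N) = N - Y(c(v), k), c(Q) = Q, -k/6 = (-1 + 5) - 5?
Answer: -4282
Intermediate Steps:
k = 6 (k = -6*((-1 + 5) - 5) = -6*(4 - 5) = -6*(-1) = 6)
U(v, N) = -6 + N - v (U(v, N) = N - (6 + v) = N + (-6 - v) = -6 + N - v)
-5362 - 30*9*U(2, 1*(3 + 1)) = -5362 - 30*9*(-6 + 1*(3 + 1) - 1*2) = -5362 - 270*(-6 + 1*4 - 2) = -5362 - 270*(-6 + 4 - 2) = -5362 - 270*(-4) = -5362 - 1*(-1080) = -5362 + 1080 = -4282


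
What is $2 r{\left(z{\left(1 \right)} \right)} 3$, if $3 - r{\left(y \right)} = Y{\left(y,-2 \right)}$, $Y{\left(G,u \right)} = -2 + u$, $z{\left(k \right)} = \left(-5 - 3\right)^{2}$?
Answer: $42$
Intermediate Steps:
$z{\left(k \right)} = 64$ ($z{\left(k \right)} = \left(-8\right)^{2} = 64$)
$r{\left(y \right)} = 7$ ($r{\left(y \right)} = 3 - \left(-2 - 2\right) = 3 - -4 = 3 + 4 = 7$)
$2 r{\left(z{\left(1 \right)} \right)} 3 = 2 \cdot 7 \cdot 3 = 14 \cdot 3 = 42$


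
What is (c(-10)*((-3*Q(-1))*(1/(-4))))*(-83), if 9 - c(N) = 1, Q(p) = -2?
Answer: 996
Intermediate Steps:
c(N) = 8 (c(N) = 9 - 1*1 = 9 - 1 = 8)
(c(-10)*((-3*Q(-1))*(1/(-4))))*(-83) = (8*((-3*(-2))*(1/(-4))))*(-83) = (8*(6*(1*(-¼))))*(-83) = (8*(6*(-¼)))*(-83) = (8*(-3/2))*(-83) = -12*(-83) = 996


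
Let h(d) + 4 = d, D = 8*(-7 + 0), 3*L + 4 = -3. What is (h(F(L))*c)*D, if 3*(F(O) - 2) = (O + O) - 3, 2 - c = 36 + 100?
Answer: -307664/9 ≈ -34185.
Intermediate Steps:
L = -7/3 (L = -4/3 + (⅓)*(-3) = -4/3 - 1 = -7/3 ≈ -2.3333)
c = -134 (c = 2 - (36 + 100) = 2 - 1*136 = 2 - 136 = -134)
F(O) = 1 + 2*O/3 (F(O) = 2 + ((O + O) - 3)/3 = 2 + (2*O - 3)/3 = 2 + (-3 + 2*O)/3 = 2 + (-1 + 2*O/3) = 1 + 2*O/3)
D = -56 (D = 8*(-7) = -56)
h(d) = -4 + d
(h(F(L))*c)*D = ((-4 + (1 + (⅔)*(-7/3)))*(-134))*(-56) = ((-4 + (1 - 14/9))*(-134))*(-56) = ((-4 - 5/9)*(-134))*(-56) = -41/9*(-134)*(-56) = (5494/9)*(-56) = -307664/9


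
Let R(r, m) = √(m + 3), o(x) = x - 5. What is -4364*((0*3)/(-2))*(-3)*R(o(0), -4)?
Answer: 0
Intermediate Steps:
o(x) = -5 + x
R(r, m) = √(3 + m)
-4364*((0*3)/(-2))*(-3)*R(o(0), -4) = -4364*((0*3)/(-2))*(-3)*√(3 - 4) = -4364*(0*(-½))*(-3)*√(-1) = -4364*0*(-3)*I = -0*I = -4364*0 = 0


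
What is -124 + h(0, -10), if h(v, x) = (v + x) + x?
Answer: -144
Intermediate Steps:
h(v, x) = v + 2*x
-124 + h(0, -10) = -124 + (0 + 2*(-10)) = -124 + (0 - 20) = -124 - 20 = -144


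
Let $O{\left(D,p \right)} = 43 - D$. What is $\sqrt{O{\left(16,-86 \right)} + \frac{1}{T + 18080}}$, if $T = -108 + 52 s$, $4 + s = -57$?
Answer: $\frac{\sqrt{14785237}}{740} \approx 5.1962$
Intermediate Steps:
$s = -61$ ($s = -4 - 57 = -61$)
$T = -3280$ ($T = -108 + 52 \left(-61\right) = -108 - 3172 = -3280$)
$\sqrt{O{\left(16,-86 \right)} + \frac{1}{T + 18080}} = \sqrt{\left(43 - 16\right) + \frac{1}{-3280 + 18080}} = \sqrt{\left(43 - 16\right) + \frac{1}{14800}} = \sqrt{27 + \frac{1}{14800}} = \sqrt{\frac{399601}{14800}} = \frac{\sqrt{14785237}}{740}$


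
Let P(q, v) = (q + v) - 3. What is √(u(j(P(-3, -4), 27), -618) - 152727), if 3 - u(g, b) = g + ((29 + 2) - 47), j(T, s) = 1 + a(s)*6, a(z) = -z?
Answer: I*√152547 ≈ 390.57*I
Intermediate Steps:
P(q, v) = -3 + q + v
j(T, s) = 1 - 6*s (j(T, s) = 1 - s*6 = 1 - 6*s)
u(g, b) = 19 - g (u(g, b) = 3 - (g + ((29 + 2) - 47)) = 3 - (g + (31 - 47)) = 3 - (g - 16) = 3 - (-16 + g) = 3 + (16 - g) = 19 - g)
√(u(j(P(-3, -4), 27), -618) - 152727) = √((19 - (1 - 6*27)) - 152727) = √((19 - (1 - 162)) - 152727) = √((19 - 1*(-161)) - 152727) = √((19 + 161) - 152727) = √(180 - 152727) = √(-152547) = I*√152547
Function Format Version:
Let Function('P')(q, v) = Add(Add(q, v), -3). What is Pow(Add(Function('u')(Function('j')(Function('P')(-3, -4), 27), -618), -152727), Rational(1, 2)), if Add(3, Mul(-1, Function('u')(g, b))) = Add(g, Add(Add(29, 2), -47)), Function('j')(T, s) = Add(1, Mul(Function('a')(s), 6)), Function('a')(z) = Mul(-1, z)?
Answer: Mul(I, Pow(152547, Rational(1, 2))) ≈ Mul(390.57, I)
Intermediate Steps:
Function('P')(q, v) = Add(-3, q, v)
Function('j')(T, s) = Add(1, Mul(-6, s)) (Function('j')(T, s) = Add(1, Mul(Mul(-1, s), 6)) = Add(1, Mul(-6, s)))
Function('u')(g, b) = Add(19, Mul(-1, g)) (Function('u')(g, b) = Add(3, Mul(-1, Add(g, Add(Add(29, 2), -47)))) = Add(3, Mul(-1, Add(g, Add(31, -47)))) = Add(3, Mul(-1, Add(g, -16))) = Add(3, Mul(-1, Add(-16, g))) = Add(3, Add(16, Mul(-1, g))) = Add(19, Mul(-1, g)))
Pow(Add(Function('u')(Function('j')(Function('P')(-3, -4), 27), -618), -152727), Rational(1, 2)) = Pow(Add(Add(19, Mul(-1, Add(1, Mul(-6, 27)))), -152727), Rational(1, 2)) = Pow(Add(Add(19, Mul(-1, Add(1, -162))), -152727), Rational(1, 2)) = Pow(Add(Add(19, Mul(-1, -161)), -152727), Rational(1, 2)) = Pow(Add(Add(19, 161), -152727), Rational(1, 2)) = Pow(Add(180, -152727), Rational(1, 2)) = Pow(-152547, Rational(1, 2)) = Mul(I, Pow(152547, Rational(1, 2)))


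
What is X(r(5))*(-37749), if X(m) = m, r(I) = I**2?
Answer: -943725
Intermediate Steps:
X(r(5))*(-37749) = 5**2*(-37749) = 25*(-37749) = -943725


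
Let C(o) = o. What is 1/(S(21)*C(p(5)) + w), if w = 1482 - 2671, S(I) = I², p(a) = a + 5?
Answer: 1/3221 ≈ 0.00031046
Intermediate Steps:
p(a) = 5 + a
w = -1189
1/(S(21)*C(p(5)) + w) = 1/(21²*(5 + 5) - 1189) = 1/(441*10 - 1189) = 1/(4410 - 1189) = 1/3221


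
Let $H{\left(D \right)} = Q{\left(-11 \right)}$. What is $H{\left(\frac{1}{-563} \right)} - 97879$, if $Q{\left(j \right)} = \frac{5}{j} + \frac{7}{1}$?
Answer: $- \frac{1076597}{11} \approx -97873.0$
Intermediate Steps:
$Q{\left(j \right)} = 7 + \frac{5}{j}$ ($Q{\left(j \right)} = \frac{5}{j} + 7 \cdot 1 = \frac{5}{j} + 7 = 7 + \frac{5}{j}$)
$H{\left(D \right)} = \frac{72}{11}$ ($H{\left(D \right)} = 7 + \frac{5}{-11} = 7 + 5 \left(- \frac{1}{11}\right) = 7 - \frac{5}{11} = \frac{72}{11}$)
$H{\left(\frac{1}{-563} \right)} - 97879 = \frac{72}{11} - 97879 = - \frac{1076597}{11}$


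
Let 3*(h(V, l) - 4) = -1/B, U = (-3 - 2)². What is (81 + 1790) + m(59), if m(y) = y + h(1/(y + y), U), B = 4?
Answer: 23207/12 ≈ 1933.9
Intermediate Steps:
U = 25 (U = (-5)² = 25)
h(V, l) = 47/12 (h(V, l) = 4 + (-1/4)/3 = 4 + (-1*¼)/3 = 4 + (⅓)*(-¼) = 4 - 1/12 = 47/12)
m(y) = 47/12 + y (m(y) = y + 47/12 = 47/12 + y)
(81 + 1790) + m(59) = (81 + 1790) + (47/12 + 59) = 1871 + 755/12 = 23207/12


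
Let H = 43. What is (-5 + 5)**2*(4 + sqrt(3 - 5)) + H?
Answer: 43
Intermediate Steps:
(-5 + 5)**2*(4 + sqrt(3 - 5)) + H = (-5 + 5)**2*(4 + sqrt(3 - 5)) + 43 = 0**2*(4 + sqrt(-2)) + 43 = 0*(4 + I*sqrt(2)) + 43 = 0 + 43 = 43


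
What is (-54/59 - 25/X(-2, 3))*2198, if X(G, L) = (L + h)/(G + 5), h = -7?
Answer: 4625691/118 ≈ 39201.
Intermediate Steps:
X(G, L) = (-7 + L)/(5 + G) (X(G, L) = (L - 7)/(G + 5) = (-7 + L)/(5 + G))
(-54/59 - 25/X(-2, 3))*2198 = (-54/59 - 25*(5 - 2)/(-7 + 3))*2198 = (-54*1/59 - 25/(-4/3))*2198 = (-54/59 - 25/((1/3)*(-4)))*2198 = (-54/59 - 25/(-4/3))*2198 = (-54/59 - 25*(-3/4))*2198 = (-54/59 + 75/4)*2198 = (4209/236)*2198 = 4625691/118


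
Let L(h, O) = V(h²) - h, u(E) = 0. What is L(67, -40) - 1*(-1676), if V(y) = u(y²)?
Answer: 1609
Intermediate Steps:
V(y) = 0
L(h, O) = -h (L(h, O) = 0 - h = -h)
L(67, -40) - 1*(-1676) = -1*67 - 1*(-1676) = -67 + 1676 = 1609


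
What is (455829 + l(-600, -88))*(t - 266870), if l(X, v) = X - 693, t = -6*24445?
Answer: -187968817440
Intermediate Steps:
t = -146670
l(X, v) = -693 + X
(455829 + l(-600, -88))*(t - 266870) = (455829 + (-693 - 600))*(-146670 - 266870) = (455829 - 1293)*(-413540) = 454536*(-413540) = -187968817440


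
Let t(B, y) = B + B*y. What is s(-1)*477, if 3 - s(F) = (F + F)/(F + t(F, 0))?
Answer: 954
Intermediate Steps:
s(F) = 2 (s(F) = 3 - (F + F)/(F + F*(1 + 0)) = 3 - 2*F/(F + F*1) = 3 - 2*F/(F + F) = 3 - 2*F/(2*F) = 3 - 2*F*1/(2*F) = 3 - 1*1 = 3 - 1 = 2)
s(-1)*477 = 2*477 = 954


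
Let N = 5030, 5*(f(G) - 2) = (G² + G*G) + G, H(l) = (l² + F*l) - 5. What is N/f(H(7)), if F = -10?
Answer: 12575/668 ≈ 18.825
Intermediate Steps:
H(l) = -5 + l² - 10*l (H(l) = (l² - 10*l) - 5 = -5 + l² - 10*l)
f(G) = 2 + G/5 + 2*G²/5 (f(G) = 2 + ((G² + G*G) + G)/5 = 2 + ((G² + G²) + G)/5 = 2 + (2*G² + G)/5 = 2 + (G + 2*G²)/5 = 2 + (G/5 + 2*G²/5) = 2 + G/5 + 2*G²/5)
N/f(H(7)) = 5030/(2 + (-5 + 7² - 10*7)/5 + 2*(-5 + 7² - 10*7)²/5) = 5030/(2 + (-5 + 49 - 70)/5 + 2*(-5 + 49 - 70)²/5) = 5030/(2 + (⅕)*(-26) + (⅖)*(-26)²) = 5030/(2 - 26/5 + (⅖)*676) = 5030/(2 - 26/5 + 1352/5) = 5030/(1336/5) = 5030*(5/1336) = 12575/668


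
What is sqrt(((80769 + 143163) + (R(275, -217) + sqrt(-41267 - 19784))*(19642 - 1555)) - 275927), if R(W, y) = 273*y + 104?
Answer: sqrt(-1069662914 + 18087*I*sqrt(61051)) ≈ 68.32 + 32706.0*I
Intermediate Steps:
R(W, y) = 104 + 273*y
sqrt(((80769 + 143163) + (R(275, -217) + sqrt(-41267 - 19784))*(19642 - 1555)) - 275927) = sqrt(((80769 + 143163) + ((104 + 273*(-217)) + sqrt(-41267 - 19784))*(19642 - 1555)) - 275927) = sqrt((223932 + ((104 - 59241) + sqrt(-61051))*18087) - 275927) = sqrt((223932 + (-59137 + I*sqrt(61051))*18087) - 275927) = sqrt((223932 + (-1069610919 + 18087*I*sqrt(61051))) - 275927) = sqrt((-1069386987 + 18087*I*sqrt(61051)) - 275927) = sqrt(-1069662914 + 18087*I*sqrt(61051))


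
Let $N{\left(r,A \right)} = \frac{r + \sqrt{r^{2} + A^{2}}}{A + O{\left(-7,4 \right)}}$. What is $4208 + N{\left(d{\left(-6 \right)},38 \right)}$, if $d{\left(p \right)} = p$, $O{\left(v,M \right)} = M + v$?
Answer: $\frac{147274}{35} + \frac{2 \sqrt{370}}{35} \approx 4208.9$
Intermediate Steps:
$N{\left(r,A \right)} = \frac{r + \sqrt{A^{2} + r^{2}}}{-3 + A}$ ($N{\left(r,A \right)} = \frac{r + \sqrt{r^{2} + A^{2}}}{A + \left(4 - 7\right)} = \frac{r + \sqrt{A^{2} + r^{2}}}{A - 3} = \frac{r + \sqrt{A^{2} + r^{2}}}{-3 + A}$)
$4208 + N{\left(d{\left(-6 \right)},38 \right)} = 4208 + \frac{-6 + \sqrt{38^{2} + \left(-6\right)^{2}}}{-3 + 38} = 4208 + \frac{-6 + \sqrt{1444 + 36}}{35} = 4208 + \frac{-6 + \sqrt{1480}}{35} = 4208 + \frac{-6 + 2 \sqrt{370}}{35} = 4208 - \left(\frac{6}{35} - \frac{2 \sqrt{370}}{35}\right) = \frac{147274}{35} + \frac{2 \sqrt{370}}{35}$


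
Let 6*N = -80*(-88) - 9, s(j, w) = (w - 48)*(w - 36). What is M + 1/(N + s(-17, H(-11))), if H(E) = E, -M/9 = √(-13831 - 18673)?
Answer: 6/23669 - 18*I*√8126 ≈ 0.0002535 - 1622.6*I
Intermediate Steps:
M = -18*I*√8126 (M = -9*√(-13831 - 18673) = -18*I*√8126 ≈ -1622.6*I)
s(j, w) = (-48 + w)*(-36 + w)
N = 7031/6 (N = (-80*(-88) - 9)/6 = (7040 - 9)/6 = (⅙)*7031 = 7031/6 ≈ 1171.8)
M + 1/(N + s(-17, H(-11))) = -18*I*√8126 + 1/(7031/6 + (1728 + (-11)² - 84*(-11))) = -18*I*√8126 + 1/(7031/6 + (1728 + 121 + 924)) = -18*I*√8126 + 1/(7031/6 + 2773) = -18*I*√8126 + 1/(23669/6) = -18*I*√8126 + 6/23669 = 6/23669 - 18*I*√8126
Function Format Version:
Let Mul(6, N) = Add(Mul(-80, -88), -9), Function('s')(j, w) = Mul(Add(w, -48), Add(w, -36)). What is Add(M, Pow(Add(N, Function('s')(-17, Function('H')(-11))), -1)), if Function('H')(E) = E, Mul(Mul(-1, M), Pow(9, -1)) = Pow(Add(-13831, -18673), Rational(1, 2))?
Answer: Add(Rational(6, 23669), Mul(-18, I, Pow(8126, Rational(1, 2)))) ≈ Add(0.00025350, Mul(-1622.6, I))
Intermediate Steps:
M = Mul(-18, I, Pow(8126, Rational(1, 2))) (M = Mul(-9, Pow(Add(-13831, -18673), Rational(1, 2))) = Mul(-9, Pow(-32504, Rational(1, 2))) = Mul(-9, Mul(2, I, Pow(8126, Rational(1, 2)))) = Mul(-18, I, Pow(8126, Rational(1, 2))) ≈ Mul(-1622.6, I))
Function('s')(j, w) = Mul(Add(-48, w), Add(-36, w))
N = Rational(7031, 6) (N = Mul(Rational(1, 6), Add(Mul(-80, -88), -9)) = Mul(Rational(1, 6), Add(7040, -9)) = Mul(Rational(1, 6), 7031) = Rational(7031, 6) ≈ 1171.8)
Add(M, Pow(Add(N, Function('s')(-17, Function('H')(-11))), -1)) = Add(Mul(-18, I, Pow(8126, Rational(1, 2))), Pow(Add(Rational(7031, 6), Add(1728, Pow(-11, 2), Mul(-84, -11))), -1)) = Add(Mul(-18, I, Pow(8126, Rational(1, 2))), Pow(Add(Rational(7031, 6), Add(1728, 121, 924)), -1)) = Add(Mul(-18, I, Pow(8126, Rational(1, 2))), Pow(Add(Rational(7031, 6), 2773), -1)) = Add(Mul(-18, I, Pow(8126, Rational(1, 2))), Pow(Rational(23669, 6), -1)) = Add(Mul(-18, I, Pow(8126, Rational(1, 2))), Rational(6, 23669)) = Add(Rational(6, 23669), Mul(-18, I, Pow(8126, Rational(1, 2))))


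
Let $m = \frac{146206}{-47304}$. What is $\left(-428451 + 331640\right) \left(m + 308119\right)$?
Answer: $- \frac{705515727680335}{23652} \approx -2.9829 \cdot 10^{10}$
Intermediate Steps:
$m = - \frac{73103}{23652}$ ($m = 146206 \left(- \frac{1}{47304}\right) = - \frac{73103}{23652} \approx -3.0908$)
$\left(-428451 + 331640\right) \left(m + 308119\right) = \left(-428451 + 331640\right) \left(- \frac{73103}{23652} + 308119\right) = \left(-96811\right) \frac{7287557485}{23652} = - \frac{705515727680335}{23652}$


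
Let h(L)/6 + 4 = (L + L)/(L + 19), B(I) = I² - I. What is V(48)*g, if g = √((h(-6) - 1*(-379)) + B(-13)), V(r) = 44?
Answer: 308*√1833/13 ≈ 1014.4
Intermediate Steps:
h(L) = -24 + 12*L/(19 + L) (h(L) = -24 + 6*((L + L)/(L + 19)) = -24 + 6*((2*L)/(19 + L)) = -24 + 6*(2*L/(19 + L)) = -24 + 12*L/(19 + L))
g = 7*√1833/13 (g = √((12*(-38 - 1*(-6))/(19 - 6) - 1*(-379)) - 13*(-1 - 13)) = √((12*(-38 + 6)/13 + 379) - 13*(-14)) = √((12*(1/13)*(-32) + 379) + 182) = √((-384/13 + 379) + 182) = √(4543/13 + 182) = √(6909/13) = 7*√1833/13 ≈ 23.053)
V(48)*g = 44*(7*√1833/13) = 308*√1833/13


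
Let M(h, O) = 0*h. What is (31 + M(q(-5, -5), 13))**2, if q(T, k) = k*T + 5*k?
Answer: 961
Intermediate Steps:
q(T, k) = 5*k + T*k (q(T, k) = T*k + 5*k = 5*k + T*k)
M(h, O) = 0
(31 + M(q(-5, -5), 13))**2 = (31 + 0)**2 = 31**2 = 961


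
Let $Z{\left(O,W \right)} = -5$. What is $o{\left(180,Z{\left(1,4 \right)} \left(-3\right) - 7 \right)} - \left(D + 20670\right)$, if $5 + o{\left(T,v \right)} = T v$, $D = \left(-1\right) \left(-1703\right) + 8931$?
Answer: $-29869$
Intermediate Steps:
$D = 10634$ ($D = 1703 + 8931 = 10634$)
$o{\left(T,v \right)} = -5 + T v$
$o{\left(180,Z{\left(1,4 \right)} \left(-3\right) - 7 \right)} - \left(D + 20670\right) = \left(-5 + 180 \left(\left(-5\right) \left(-3\right) - 7\right)\right) - \left(10634 + 20670\right) = \left(-5 + 180 \left(15 - 7\right)\right) - 31304 = \left(-5 + 180 \cdot 8\right) - 31304 = \left(-5 + 1440\right) - 31304 = 1435 - 31304 = -29869$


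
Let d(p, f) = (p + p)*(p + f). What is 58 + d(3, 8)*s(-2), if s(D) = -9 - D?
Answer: -404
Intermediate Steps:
d(p, f) = 2*p*(f + p) (d(p, f) = (2*p)*(f + p) = 2*p*(f + p))
58 + d(3, 8)*s(-2) = 58 + (2*3*(8 + 3))*(-9 - 1*(-2)) = 58 + (2*3*11)*(-9 + 2) = 58 + 66*(-7) = 58 - 462 = -404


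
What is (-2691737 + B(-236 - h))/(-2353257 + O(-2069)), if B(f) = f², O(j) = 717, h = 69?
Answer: 649678/588135 ≈ 1.1046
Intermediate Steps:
(-2691737 + B(-236 - h))/(-2353257 + O(-2069)) = (-2691737 + (-236 - 1*69)²)/(-2353257 + 717) = (-2691737 + (-236 - 69)²)/(-2352540) = (-2691737 + (-305)²)*(-1/2352540) = (-2691737 + 93025)*(-1/2352540) = -2598712*(-1/2352540) = 649678/588135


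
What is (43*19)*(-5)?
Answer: -4085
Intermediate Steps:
(43*19)*(-5) = 817*(-5) = -4085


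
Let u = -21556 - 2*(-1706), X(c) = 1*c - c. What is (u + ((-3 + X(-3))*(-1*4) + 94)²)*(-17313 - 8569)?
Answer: 178792856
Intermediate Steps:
X(c) = 0 (X(c) = c - c = 0)
u = -18144 (u = -21556 - 1*(-3412) = -21556 + 3412 = -18144)
(u + ((-3 + X(-3))*(-1*4) + 94)²)*(-17313 - 8569) = (-18144 + ((-3 + 0)*(-1*4) + 94)²)*(-17313 - 8569) = (-18144 + (-3*(-4) + 94)²)*(-25882) = (-18144 + (12 + 94)²)*(-25882) = (-18144 + 106²)*(-25882) = (-18144 + 11236)*(-25882) = -6908*(-25882) = 178792856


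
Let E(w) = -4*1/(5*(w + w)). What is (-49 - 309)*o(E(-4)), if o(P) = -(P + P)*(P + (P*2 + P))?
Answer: 716/25 ≈ 28.640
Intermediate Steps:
E(w) = -2/(5*w) (E(w) = -4*1/(10*w) = -2/(5*w))
o(P) = -8*P² (o(P) = -2*P*(P + (2*P + P)) = -2*P*(P + 3*P) = -2*P*4*P = -8*P²)
(-49 - 309)*o(E(-4)) = (-49 - 309)*(-8*(-⅖/(-4))²) = -(-2864)*(-⅖*(-¼))² = -(-2864)*(⅒)² = -(-2864)/100 = -358*(-2/25) = 716/25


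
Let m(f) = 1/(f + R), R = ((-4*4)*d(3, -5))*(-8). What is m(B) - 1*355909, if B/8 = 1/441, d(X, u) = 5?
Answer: -100454602991/282248 ≈ -3.5591e+5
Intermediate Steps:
R = 640 (R = (-4*4*5)*(-8) = -16*5*(-8) = -80*(-8) = 640)
B = 8/441 ≈ 0.018141
m(f) = 1/(640 + f) (m(f) = 1/(f + 640) = 1/(640 + f))
m(B) - 1*355909 = 1/(640 + 8/441) - 1*355909 = 1/(282248/441) - 355909 = 441/282248 - 355909 = -100454602991/282248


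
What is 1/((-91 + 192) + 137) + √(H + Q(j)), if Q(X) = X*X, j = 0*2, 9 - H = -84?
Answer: 1/238 + √93 ≈ 9.6479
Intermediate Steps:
H = 93 (H = 9 - 1*(-84) = 9 + 84 = 93)
j = 0
Q(X) = X²
1/((-91 + 192) + 137) + √(H + Q(j)) = 1/((-91 + 192) + 137) + √(93 + 0²) = 1/(101 + 137) + √(93 + 0) = 1/238 + √93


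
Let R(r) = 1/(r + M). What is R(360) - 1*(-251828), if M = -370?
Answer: 2518279/10 ≈ 2.5183e+5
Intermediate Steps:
R(r) = 1/(-370 + r) (R(r) = 1/(r - 370) = 1/(-370 + r))
R(360) - 1*(-251828) = 1/(-370 + 360) - 1*(-251828) = 1/(-10) + 251828 = -⅒ + 251828 = 2518279/10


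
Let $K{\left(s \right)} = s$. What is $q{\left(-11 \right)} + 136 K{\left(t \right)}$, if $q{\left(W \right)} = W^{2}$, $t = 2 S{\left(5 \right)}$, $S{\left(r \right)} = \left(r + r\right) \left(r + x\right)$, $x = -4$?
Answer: $2841$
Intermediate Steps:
$S{\left(r \right)} = 2 r \left(-4 + r\right)$ ($S{\left(r \right)} = \left(r + r\right) \left(r - 4\right) = 2 r \left(-4 + r\right)$)
$t = 20$ ($t = 2 \cdot 2 \cdot 5 \left(-4 + 5\right) = 2 \cdot 2 \cdot 5 \cdot 1 = 2 \cdot 10 = 20$)
$q{\left(-11 \right)} + 136 K{\left(t \right)} = \left(-11\right)^{2} + 136 \cdot 20 = 121 + 2720 = 2841$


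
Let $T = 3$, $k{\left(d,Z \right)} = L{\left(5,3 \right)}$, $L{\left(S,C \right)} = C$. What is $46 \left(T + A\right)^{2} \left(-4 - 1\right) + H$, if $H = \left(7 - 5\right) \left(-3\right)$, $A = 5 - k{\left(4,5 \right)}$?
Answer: $-5756$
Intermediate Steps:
$k{\left(d,Z \right)} = 3$
$A = 2$ ($A = 5 - 3 = 2$)
$H = -6$ ($H = 2 \left(-3\right) = -6$)
$46 \left(T + A\right)^{2} \left(-4 - 1\right) + H = 46 \left(3 + 2\right)^{2} \left(-4 - 1\right) - 6 = 46 \cdot 5^{2} \left(-5\right) - 6 = 46 \cdot 25 \left(-5\right) - 6 = 46 \left(-125\right) - 6 = -5750 - 6 = -5756$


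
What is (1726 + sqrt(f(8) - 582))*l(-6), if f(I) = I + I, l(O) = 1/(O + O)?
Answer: -863/6 - I*sqrt(566)/12 ≈ -143.83 - 1.9826*I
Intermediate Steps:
l(O) = 1/(2*O)
f(I) = 2*I
(1726 + sqrt(f(8) - 582))*l(-6) = (1726 + sqrt(2*8 - 582))*((1/2)/(-6)) = (1726 + sqrt(16 - 582))*((1/2)*(-1/6)) = (1726 + sqrt(-566))*(-1/12) = (1726 + I*sqrt(566))*(-1/12) = -863/6 - I*sqrt(566)/12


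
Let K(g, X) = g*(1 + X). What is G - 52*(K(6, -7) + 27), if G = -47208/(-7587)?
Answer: 4268/9 ≈ 474.22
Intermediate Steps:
G = 56/9 (G = -47208*(-1/7587) = 56/9 ≈ 6.2222)
G - 52*(K(6, -7) + 27) = 56/9 - 52*(6*(1 - 7) + 27) = 56/9 - 52*(6*(-6) + 27) = 56/9 - 52*(-36 + 27) = 56/9 - 52*(-9) = 56/9 - 1*(-468) = 56/9 + 468 = 4268/9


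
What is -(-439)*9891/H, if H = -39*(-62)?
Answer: 1447383/806 ≈ 1795.8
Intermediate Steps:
H = 2418
-(-439)*9891/H = -(-439)*9891/2418 = -(-439)*9891*(1/2418) = -(-439)*3297/806 = -439*(-3297/806) = 1447383/806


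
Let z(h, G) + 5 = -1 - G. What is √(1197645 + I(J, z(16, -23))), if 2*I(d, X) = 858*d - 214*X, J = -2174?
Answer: 2*√65795 ≈ 513.01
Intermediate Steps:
z(h, G) = -6 - G (z(h, G) = -5 + (-1 - G) = -6 - G)
I(d, X) = -107*X + 429*d (I(d, X) = (858*d - 214*X)/2 = (-214*X + 858*d)/2 = -107*X + 429*d)
√(1197645 + I(J, z(16, -23))) = √(1197645 + (-107*(-6 - 1*(-23)) + 429*(-2174))) = √(1197645 + (-107*(-6 + 23) - 932646)) = √(1197645 + (-107*17 - 932646)) = √(1197645 + (-1819 - 932646)) = √(1197645 - 934465) = √263180 = 2*√65795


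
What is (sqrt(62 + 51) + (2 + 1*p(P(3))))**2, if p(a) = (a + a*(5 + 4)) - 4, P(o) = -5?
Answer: (52 - sqrt(113))**2 ≈ 1711.5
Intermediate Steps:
p(a) = -4 + 10*a (p(a) = (a + a*9) - 4 = (a + 9*a) - 4 = 10*a - 4 = -4 + 10*a)
(sqrt(62 + 51) + (2 + 1*p(P(3))))**2 = (sqrt(62 + 51) + (2 + 1*(-4 + 10*(-5))))**2 = (sqrt(113) + (2 + 1*(-4 - 50)))**2 = (sqrt(113) + (2 + 1*(-54)))**2 = (sqrt(113) + (2 - 54))**2 = (sqrt(113) - 52)**2 = (-52 + sqrt(113))**2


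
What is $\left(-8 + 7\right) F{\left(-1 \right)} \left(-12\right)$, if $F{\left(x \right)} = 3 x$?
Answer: $-36$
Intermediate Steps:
$\left(-8 + 7\right) F{\left(-1 \right)} \left(-12\right) = \left(-8 + 7\right) 3 \left(-1\right) \left(-12\right) = \left(-1\right) \left(-3\right) \left(-12\right) = 3 \left(-12\right) = -36$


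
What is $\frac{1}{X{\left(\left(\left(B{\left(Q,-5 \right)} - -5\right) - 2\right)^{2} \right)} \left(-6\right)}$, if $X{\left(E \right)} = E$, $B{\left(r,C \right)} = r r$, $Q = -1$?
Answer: $- \frac{1}{96} \approx -0.010417$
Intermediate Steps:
$B{\left(r,C \right)} = r^{2}$
$\frac{1}{X{\left(\left(\left(B{\left(Q,-5 \right)} - -5\right) - 2\right)^{2} \right)} \left(-6\right)} = \frac{1}{\left(\left(\left(-1\right)^{2} - -5\right) - 2\right)^{2} \left(-6\right)} = \frac{1}{\left(\left(1 + 5\right) - 2\right)^{2} \left(-6\right)} = \frac{1}{\left(6 - 2\right)^{2} \left(-6\right)} = \frac{1}{4^{2} \left(-6\right)} = \frac{1}{16 \left(-6\right)} = \frac{1}{-96} = - \frac{1}{96}$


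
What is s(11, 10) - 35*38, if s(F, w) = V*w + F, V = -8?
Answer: -1399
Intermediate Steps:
s(F, w) = F - 8*w (s(F, w) = -8*w + F = F - 8*w)
s(11, 10) - 35*38 = (11 - 8*10) - 35*38 = (11 - 80) - 1330 = -69 - 1330 = -1399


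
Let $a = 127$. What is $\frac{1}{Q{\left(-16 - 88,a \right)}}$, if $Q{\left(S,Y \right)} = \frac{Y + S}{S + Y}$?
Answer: $1$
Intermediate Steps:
$Q{\left(S,Y \right)} = 1$ ($Q{\left(S,Y \right)} = \frac{S + Y}{S + Y} = 1$)
$\frac{1}{Q{\left(-16 - 88,a \right)}} = 1^{-1} = 1$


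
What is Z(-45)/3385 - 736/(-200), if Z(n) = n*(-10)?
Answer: 64534/16925 ≈ 3.8129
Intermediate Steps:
Z(n) = -10*n
Z(-45)/3385 - 736/(-200) = -10*(-45)/3385 - 736/(-200) = 450*(1/3385) - 736*(-1/200) = 90/677 + 92/25 = 64534/16925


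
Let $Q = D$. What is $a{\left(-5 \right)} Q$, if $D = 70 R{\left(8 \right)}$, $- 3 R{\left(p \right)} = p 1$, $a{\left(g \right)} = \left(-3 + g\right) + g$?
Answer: $\frac{7280}{3} \approx 2426.7$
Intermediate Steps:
$a{\left(g \right)} = -3 + 2 g$
$R{\left(p \right)} = - \frac{p}{3}$ ($R{\left(p \right)} = - \frac{p 1}{3} = - \frac{p}{3}$)
$D = - \frac{560}{3}$ ($D = 70 \left(\left(- \frac{1}{3}\right) 8\right) = 70 \left(- \frac{8}{3}\right) = - \frac{560}{3} \approx -186.67$)
$Q = - \frac{560}{3} \approx -186.67$
$a{\left(-5 \right)} Q = \left(-3 + 2 \left(-5\right)\right) \left(- \frac{560}{3}\right) = \left(-3 - 10\right) \left(- \frac{560}{3}\right) = \left(-13\right) \left(- \frac{560}{3}\right) = \frac{7280}{3}$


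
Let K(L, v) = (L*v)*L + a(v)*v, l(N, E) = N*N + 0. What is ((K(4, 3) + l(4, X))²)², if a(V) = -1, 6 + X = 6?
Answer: 13845841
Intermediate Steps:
X = 0 (X = -6 + 6 = 0)
l(N, E) = N² (l(N, E) = N² + 0 = N²)
K(L, v) = -v + v*L² (K(L, v) = (L*v)*L - v = v*L² - v = -v + v*L²)
((K(4, 3) + l(4, X))²)² = ((3*(-1 + 4²) + 4²)²)² = ((3*(-1 + 16) + 16)²)² = ((3*15 + 16)²)² = ((45 + 16)²)² = (61²)² = 3721² = 13845841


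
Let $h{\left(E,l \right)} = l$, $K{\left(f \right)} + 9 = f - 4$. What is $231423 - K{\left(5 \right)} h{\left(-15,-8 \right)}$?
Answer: $231359$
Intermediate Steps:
$K{\left(f \right)} = -13 + f$ ($K{\left(f \right)} = -9 + \left(f - 4\right) = -9 + \left(-4 + f\right) = -13 + f$)
$231423 - K{\left(5 \right)} h{\left(-15,-8 \right)} = 231423 - \left(-13 + 5\right) \left(-8\right) = 231423 - \left(-8\right) \left(-8\right) = 231423 - 64 = 231359$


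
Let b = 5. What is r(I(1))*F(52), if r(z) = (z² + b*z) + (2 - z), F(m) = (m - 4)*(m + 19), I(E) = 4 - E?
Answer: 78384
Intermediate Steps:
F(m) = (-4 + m)*(19 + m)
r(z) = 2 + z² + 4*z (r(z) = (z² + 5*z) + (2 - z) = 2 + z² + 4*z)
r(I(1))*F(52) = (2 + (4 - 1*1)² + 4*(4 - 1*1))*(-76 + 52² + 15*52) = (2 + (4 - 1)² + 4*(4 - 1))*(-76 + 2704 + 780) = (2 + 3² + 4*3)*3408 = (2 + 9 + 12)*3408 = 23*3408 = 78384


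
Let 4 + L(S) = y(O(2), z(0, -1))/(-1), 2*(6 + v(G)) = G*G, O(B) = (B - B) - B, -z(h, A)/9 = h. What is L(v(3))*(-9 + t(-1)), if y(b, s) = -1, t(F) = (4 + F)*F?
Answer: 36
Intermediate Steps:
t(F) = F*(4 + F)
z(h, A) = -9*h
O(B) = -B (O(B) = 0 - B = -B)
v(G) = -6 + G²/2 (v(G) = -6 + (G*G)/2 = -6 + G²/2)
L(S) = -3 (L(S) = -4 - 1/(-1) = -4 - 1*(-1) = -4 + 1 = -3)
L(v(3))*(-9 + t(-1)) = -3*(-9 - (4 - 1)) = -3*(-9 - 1*3) = -3*(-9 - 3) = -3*(-12) = 36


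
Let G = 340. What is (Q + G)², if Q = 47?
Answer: 149769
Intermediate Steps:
(Q + G)² = (47 + 340)² = 387² = 149769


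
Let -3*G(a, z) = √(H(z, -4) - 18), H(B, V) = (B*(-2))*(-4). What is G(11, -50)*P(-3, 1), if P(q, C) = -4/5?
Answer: 4*I*√418/15 ≈ 5.452*I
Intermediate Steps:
H(B, V) = 8*B (H(B, V) = -2*B*(-4) = 8*B)
P(q, C) = -⅘ (P(q, C) = -4*⅕ = -⅘)
G(a, z) = -√(-18 + 8*z)/3 (G(a, z) = -√(8*z - 18)/3 = -√(-18 + 8*z)/3)
G(11, -50)*P(-3, 1) = -√(-18 + 8*(-50))/3*(-⅘) = -√(-18 - 400)/3*(-⅘) = -I*√418/3*(-⅘) = 4*I*√418/15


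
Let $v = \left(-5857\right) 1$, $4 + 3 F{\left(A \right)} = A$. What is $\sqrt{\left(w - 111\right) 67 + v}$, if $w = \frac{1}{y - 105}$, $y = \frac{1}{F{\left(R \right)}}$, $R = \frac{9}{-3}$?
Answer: $\frac{i \sqrt{804538162}}{246} \approx 115.3 i$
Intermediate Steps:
$R = -3$ ($R = 9 \left(- \frac{1}{3}\right) = -3$)
$F{\left(A \right)} = - \frac{4}{3} + \frac{A}{3}$
$v = -5857$
$y = - \frac{3}{7}$ ($y = \frac{1}{- \frac{4}{3} + \frac{1}{3} \left(-3\right)} = \frac{1}{- \frac{4}{3} - 1} = \frac{1}{- \frac{7}{3}} = - \frac{3}{7} \approx -0.42857$)
$w = - \frac{7}{738}$ ($w = \frac{1}{- \frac{3}{7} - 105} = \frac{1}{- \frac{738}{7}} = - \frac{7}{738} \approx -0.0094851$)
$\sqrt{\left(w - 111\right) 67 + v} = \sqrt{\left(- \frac{7}{738} - 111\right) 67 - 5857} = \sqrt{\left(- \frac{81925}{738}\right) 67 - 5857} = \sqrt{- \frac{5488975}{738} - 5857} = \sqrt{- \frac{9811441}{738}} = \frac{i \sqrt{804538162}}{246}$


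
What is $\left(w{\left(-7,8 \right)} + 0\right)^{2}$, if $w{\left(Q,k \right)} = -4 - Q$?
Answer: $9$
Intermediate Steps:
$\left(w{\left(-7,8 \right)} + 0\right)^{2} = \left(\left(-4 - -7\right) + 0\right)^{2} = \left(\left(-4 + 7\right) + 0\right)^{2} = \left(3 + 0\right)^{2} = 3^{2} = 9$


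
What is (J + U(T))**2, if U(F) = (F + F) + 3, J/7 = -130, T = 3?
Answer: 811801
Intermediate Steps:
J = -910 (J = 7*(-130) = -910)
U(F) = 3 + 2*F (U(F) = 2*F + 3 = 3 + 2*F)
(J + U(T))**2 = (-910 + (3 + 2*3))**2 = (-910 + (3 + 6))**2 = (-910 + 9)**2 = (-901)**2 = 811801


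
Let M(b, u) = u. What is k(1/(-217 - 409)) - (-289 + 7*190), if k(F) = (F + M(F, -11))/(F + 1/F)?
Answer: -407937070/391877 ≈ -1041.0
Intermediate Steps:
k(F) = (-11 + F)/(F + 1/F) (k(F) = (F - 11)/(F + 1/F) = (-11 + F)/(F + 1/F))
k(1/(-217 - 409)) - (-289 + 7*190) = (-11 + 1/(-217 - 409))/((-217 - 409)*(1 + (1/(-217 - 409))²)) - (-289 + 7*190) = (-11 + 1/(-626))/((-626)*(1 + (1/(-626))²)) - (-289 + 1330) = -(-11 - 1/626)/(626*(1 + (-1/626)²)) - 1*1041 = -1/626*(-6887/626)/(1 + 1/391876) - 1041 = -1/626*(-6887/626)/391877/391876 - 1041 = -1/626*391876/391877*(-6887/626) - 1041 = 6887/391877 - 1041 = -407937070/391877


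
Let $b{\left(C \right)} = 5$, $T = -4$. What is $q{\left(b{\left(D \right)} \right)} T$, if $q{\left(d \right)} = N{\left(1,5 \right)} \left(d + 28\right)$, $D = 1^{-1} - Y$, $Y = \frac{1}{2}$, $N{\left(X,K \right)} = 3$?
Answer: $-396$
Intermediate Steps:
$Y = \frac{1}{2} \approx 0.5$
$D = \frac{1}{2}$ ($D = 1^{-1} - \frac{1}{2} = 1 - \frac{1}{2} = \frac{1}{2} \approx 0.5$)
$q{\left(d \right)} = 84 + 3 d$ ($q{\left(d \right)} = 3 \left(d + 28\right) = 3 \left(28 + d\right) = 84 + 3 d$)
$q{\left(b{\left(D \right)} \right)} T = \left(84 + 3 \cdot 5\right) \left(-4\right) = \left(84 + 15\right) \left(-4\right) = 99 \left(-4\right) = -396$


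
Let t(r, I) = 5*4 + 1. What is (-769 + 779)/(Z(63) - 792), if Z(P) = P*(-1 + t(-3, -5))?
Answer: 5/234 ≈ 0.021368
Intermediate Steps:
t(r, I) = 21 (t(r, I) = 20 + 1 = 21)
Z(P) = 20*P (Z(P) = P*(-1 + 21) = P*20 = 20*P)
(-769 + 779)/(Z(63) - 792) = (-769 + 779)/(20*63 - 792) = 10/(1260 - 792) = 10/468 = 10*(1/468) = 5/234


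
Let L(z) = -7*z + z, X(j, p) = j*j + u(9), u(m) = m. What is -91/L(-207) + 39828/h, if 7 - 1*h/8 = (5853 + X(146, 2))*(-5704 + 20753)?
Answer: -2068074409/28221118335 ≈ -0.073281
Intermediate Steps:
X(j, p) = 9 + j² (X(j, p) = j*j + 9 = j² + 9 = 9 + j²)
L(z) = -6*z
h = -3272013720 (h = 56 - 8*(5853 + (9 + 146²))*(-5704 + 20753) = 56 - 8*(5853 + (9 + 21316))*15049 = 56 - 8*(5853 + 21325)*15049 = 56 - 217424*15049 = 56 - 8*409001722 = 56 - 3272013776 = -3272013720)
-91/L(-207) + 39828/h = -91/((-6*(-207))) + 39828/(-3272013720) = -91/1242 + 39828*(-1/3272013720) = -91*1/1242 - 3319/272667810 = -91/1242 - 3319/272667810 = -2068074409/28221118335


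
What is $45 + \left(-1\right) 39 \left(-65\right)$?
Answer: $2580$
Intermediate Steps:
$45 + \left(-1\right) 39 \left(-65\right) = 45 - -2535 = 45 + 2535 = 2580$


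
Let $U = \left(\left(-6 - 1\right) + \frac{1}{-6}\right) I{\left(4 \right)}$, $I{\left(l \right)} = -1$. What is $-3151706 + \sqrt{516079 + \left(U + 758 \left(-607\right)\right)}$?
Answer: $-3151706 + \frac{\sqrt{2015286}}{6} \approx -3.1515 \cdot 10^{6}$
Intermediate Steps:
$U = \frac{43}{6}$ ($U = \left(\left(-6 - 1\right) + \frac{1}{-6}\right) \left(-1\right) = \left(-7 - \frac{1}{6}\right) \left(-1\right) = \left(- \frac{43}{6}\right) \left(-1\right) = \frac{43}{6} \approx 7.1667$)
$-3151706 + \sqrt{516079 + \left(U + 758 \left(-607\right)\right)} = -3151706 + \sqrt{516079 + \left(\frac{43}{6} + 758 \left(-607\right)\right)} = -3151706 + \sqrt{516079 + \left(\frac{43}{6} - 460106\right)} = -3151706 + \sqrt{516079 - \frac{2760593}{6}} = -3151706 + \sqrt{\frac{335881}{6}} = -3151706 + \frac{\sqrt{2015286}}{6}$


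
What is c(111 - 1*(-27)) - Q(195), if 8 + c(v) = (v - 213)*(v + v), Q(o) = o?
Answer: -20903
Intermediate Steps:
c(v) = -8 + 2*v*(-213 + v) (c(v) = -8 + (v - 213)*(v + v) = -8 + (-213 + v)*(2*v) = -8 + 2*v*(-213 + v))
c(111 - 1*(-27)) - Q(195) = (-8 - 426*(111 - 1*(-27)) + 2*(111 - 1*(-27))²) - 1*195 = (-8 - 426*(111 + 27) + 2*(111 + 27)²) - 195 = (-8 - 426*138 + 2*138²) - 195 = (-8 - 58788 + 2*19044) - 195 = (-8 - 58788 + 38088) - 195 = -20708 - 195 = -20903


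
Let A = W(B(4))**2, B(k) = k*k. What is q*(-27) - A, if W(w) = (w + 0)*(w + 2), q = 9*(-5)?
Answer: -81729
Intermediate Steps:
B(k) = k**2
q = -45
W(w) = w*(2 + w)
A = 82944 (A = (4**2*(2 + 4**2))**2 = (16*(2 + 16))**2 = (16*18)**2 = 288**2 = 82944)
q*(-27) - A = -45*(-27) - 1*82944 = 1215 - 82944 = -81729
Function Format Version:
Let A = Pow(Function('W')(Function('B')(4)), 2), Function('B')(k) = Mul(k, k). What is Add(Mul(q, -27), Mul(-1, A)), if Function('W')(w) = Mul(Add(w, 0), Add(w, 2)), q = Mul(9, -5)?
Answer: -81729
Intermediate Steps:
Function('B')(k) = Pow(k, 2)
q = -45
Function('W')(w) = Mul(w, Add(2, w))
A = 82944 (A = Pow(Mul(Pow(4, 2), Add(2, Pow(4, 2))), 2) = Pow(Mul(16, Add(2, 16)), 2) = Pow(Mul(16, 18), 2) = Pow(288, 2) = 82944)
Add(Mul(q, -27), Mul(-1, A)) = Add(Mul(-45, -27), Mul(-1, 82944)) = Add(1215, -82944) = -81729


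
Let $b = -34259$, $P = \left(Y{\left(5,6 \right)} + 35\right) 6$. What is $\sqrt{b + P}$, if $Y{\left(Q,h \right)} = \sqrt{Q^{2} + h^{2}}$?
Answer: $\sqrt{-34049 + 6 \sqrt{61}} \approx 184.4 i$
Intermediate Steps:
$P = 210 + 6 \sqrt{61}$ ($P = \left(\sqrt{5^{2} + 6^{2}} + 35\right) 6 = \left(\sqrt{25 + 36} + 35\right) 6 = \left(\sqrt{61} + 35\right) 6 = \left(35 + \sqrt{61}\right) 6 = 210 + 6 \sqrt{61} \approx 256.86$)
$\sqrt{b + P} = \sqrt{-34259 + \left(210 + 6 \sqrt{61}\right)} = \sqrt{-34049 + 6 \sqrt{61}}$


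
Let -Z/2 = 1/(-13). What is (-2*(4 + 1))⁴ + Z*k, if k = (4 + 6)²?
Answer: 130200/13 ≈ 10015.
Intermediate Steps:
k = 100 (k = 10² = 100)
Z = 2/13 (Z = -2/(-13) = -2*(-1/13) = 2/13 ≈ 0.15385)
(-2*(4 + 1))⁴ + Z*k = (-2*(4 + 1))⁴ + (2/13)*100 = (-2*5)⁴ + 200/13 = (-10)⁴ + 200/13 = 10000 + 200/13 = 130200/13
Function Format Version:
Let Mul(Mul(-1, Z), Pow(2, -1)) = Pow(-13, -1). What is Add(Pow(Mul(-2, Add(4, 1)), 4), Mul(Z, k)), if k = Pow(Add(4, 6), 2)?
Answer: Rational(130200, 13) ≈ 10015.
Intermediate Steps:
k = 100 (k = Pow(10, 2) = 100)
Z = Rational(2, 13) (Z = Mul(-2, Pow(-13, -1)) = Mul(-2, Rational(-1, 13)) = Rational(2, 13) ≈ 0.15385)
Add(Pow(Mul(-2, Add(4, 1)), 4), Mul(Z, k)) = Add(Pow(Mul(-2, Add(4, 1)), 4), Mul(Rational(2, 13), 100)) = Add(Pow(Mul(-2, 5), 4), Rational(200, 13)) = Add(Pow(-10, 4), Rational(200, 13)) = Add(10000, Rational(200, 13)) = Rational(130200, 13)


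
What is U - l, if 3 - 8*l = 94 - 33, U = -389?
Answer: -1527/4 ≈ -381.75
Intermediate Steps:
l = -29/4 (l = 3/8 - (94 - 33)/8 = 3/8 - ⅛*61 = 3/8 - 61/8 = -29/4 ≈ -7.2500)
U - l = -389 - 1*(-29/4) = -389 + 29/4 = -1527/4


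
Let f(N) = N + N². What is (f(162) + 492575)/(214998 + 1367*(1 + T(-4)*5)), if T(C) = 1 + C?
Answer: 518981/195860 ≈ 2.6498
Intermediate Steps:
(f(162) + 492575)/(214998 + 1367*(1 + T(-4)*5)) = (162*(1 + 162) + 492575)/(214998 + 1367*(1 + (1 - 4)*5)) = (162*163 + 492575)/(214998 + 1367*(1 - 3*5)) = (26406 + 492575)/(214998 + 1367*(1 - 15)) = 518981/(214998 + 1367*(-14)) = 518981/(214998 - 19138) = 518981/195860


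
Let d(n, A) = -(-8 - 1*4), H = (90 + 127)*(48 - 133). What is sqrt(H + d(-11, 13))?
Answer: I*sqrt(18433) ≈ 135.77*I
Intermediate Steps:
H = -18445 (H = 217*(-85) = -18445)
d(n, A) = 12 (d(n, A) = -(-8 - 4) = -1*(-12) = 12)
sqrt(H + d(-11, 13)) = sqrt(-18445 + 12) = sqrt(-18433) = I*sqrt(18433)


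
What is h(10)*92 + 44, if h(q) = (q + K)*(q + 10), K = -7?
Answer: 5564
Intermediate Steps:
h(q) = (-7 + q)*(10 + q) (h(q) = (q - 7)*(q + 10) = (-7 + q)*(10 + q))
h(10)*92 + 44 = (-70 + 10² + 3*10)*92 + 44 = (-70 + 100 + 30)*92 + 44 = 60*92 + 44 = 5520 + 44 = 5564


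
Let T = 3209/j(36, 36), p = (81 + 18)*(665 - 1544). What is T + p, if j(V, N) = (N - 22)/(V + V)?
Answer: -493623/7 ≈ -70518.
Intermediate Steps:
p = -87021 (p = 99*(-879) = -87021)
j(V, N) = (-22 + N)/(2*V) (j(V, N) = (-22 + N)/((2*V)) = (-22 + N)*(1/(2*V)) = (-22 + N)/(2*V))
T = 115524/7 (T = 3209/(((½)*(-22 + 36)/36)) = 3209/(((½)*(1/36)*14)) = 3209/(7/36) = 3209*(36/7) = 115524/7 ≈ 16503.)
T + p = 115524/7 - 87021 = -493623/7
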